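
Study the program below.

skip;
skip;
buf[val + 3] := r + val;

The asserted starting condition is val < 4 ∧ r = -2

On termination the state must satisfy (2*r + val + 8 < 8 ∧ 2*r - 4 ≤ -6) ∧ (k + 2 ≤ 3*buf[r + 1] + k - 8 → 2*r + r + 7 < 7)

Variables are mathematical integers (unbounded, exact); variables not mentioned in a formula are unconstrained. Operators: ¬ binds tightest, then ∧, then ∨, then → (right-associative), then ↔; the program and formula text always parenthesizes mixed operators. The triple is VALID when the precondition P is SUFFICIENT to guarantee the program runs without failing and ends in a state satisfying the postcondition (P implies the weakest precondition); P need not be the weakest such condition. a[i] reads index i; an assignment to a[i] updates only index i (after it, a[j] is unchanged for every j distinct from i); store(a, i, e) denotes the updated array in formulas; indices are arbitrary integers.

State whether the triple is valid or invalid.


Working backward. After the program, the postcondition (2*r + val + 8 < 8 ∧ 2*r - 4 ≤ -6) ∧ (k + 2 ≤ 3*buf[r + 1] + k - 8 → 2*r + r + 7 < 7) must hold; in canonical form it is 2*r + val < 0 ∧ 2*r ≤ -2 ∧ (3*buf[r + 1] ≥ 10 → 3*r < 0).
Before buf[val + 3] := r + val: 2*r + val < 0 ∧ 2*r ≤ -2 ∧ (3*store(buf, val + 3, r + val)[r + 1] ≥ 10 → 3*r < 0)
Before skip: 2*r + val < 0 ∧ 2*r ≤ -2 ∧ (3*store(buf, val + 3, r + val)[r + 1] ≥ 10 → 3*r < 0)
Before skip: 2*r + val < 0 ∧ 2*r ≤ -2 ∧ (3*store(buf, val + 3, r + val)[r + 1] ≥ 10 → 3*r < 0)
The weakest precondition is 2*r + val < 0 ∧ 2*r ≤ -2 ∧ (3*store(buf, val + 3, r + val)[r + 1] ≥ 10 → 3*r < 0).
Check whether val < 4 ∧ r = -2 implies it.
Every state satisfying the precondition satisfies the weakest precondition: the implication holds.
Answer: valid


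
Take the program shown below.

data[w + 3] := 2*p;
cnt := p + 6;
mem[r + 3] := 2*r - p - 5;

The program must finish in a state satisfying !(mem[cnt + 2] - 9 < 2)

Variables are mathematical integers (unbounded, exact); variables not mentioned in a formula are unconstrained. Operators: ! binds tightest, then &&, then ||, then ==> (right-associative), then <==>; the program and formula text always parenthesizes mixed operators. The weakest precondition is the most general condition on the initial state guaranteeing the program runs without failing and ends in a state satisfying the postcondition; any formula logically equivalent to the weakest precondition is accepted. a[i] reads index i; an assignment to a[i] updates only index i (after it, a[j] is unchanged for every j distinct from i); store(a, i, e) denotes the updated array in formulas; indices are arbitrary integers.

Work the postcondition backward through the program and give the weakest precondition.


Working backward. After the program, the postcondition !(mem[cnt + 2] - 9 < 2) must hold; in canonical form it is !(mem[cnt + 2] < 11).
Before mem[r + 3] := 2*r - p - 5: !(store(mem, r + 3, -p + 2*r - 5)[cnt + 2] < 11)
Before cnt := p + 6: !(store(mem, r + 3, -p + 2*r - 5)[p + 8] < 11)
Before data[w + 3] := 2*p: !(store(mem, r + 3, -p + 2*r - 5)[p + 8] < 11)
Answer: WP = !(store(mem, r + 3, -p + 2*r - 5)[p + 8] < 11)


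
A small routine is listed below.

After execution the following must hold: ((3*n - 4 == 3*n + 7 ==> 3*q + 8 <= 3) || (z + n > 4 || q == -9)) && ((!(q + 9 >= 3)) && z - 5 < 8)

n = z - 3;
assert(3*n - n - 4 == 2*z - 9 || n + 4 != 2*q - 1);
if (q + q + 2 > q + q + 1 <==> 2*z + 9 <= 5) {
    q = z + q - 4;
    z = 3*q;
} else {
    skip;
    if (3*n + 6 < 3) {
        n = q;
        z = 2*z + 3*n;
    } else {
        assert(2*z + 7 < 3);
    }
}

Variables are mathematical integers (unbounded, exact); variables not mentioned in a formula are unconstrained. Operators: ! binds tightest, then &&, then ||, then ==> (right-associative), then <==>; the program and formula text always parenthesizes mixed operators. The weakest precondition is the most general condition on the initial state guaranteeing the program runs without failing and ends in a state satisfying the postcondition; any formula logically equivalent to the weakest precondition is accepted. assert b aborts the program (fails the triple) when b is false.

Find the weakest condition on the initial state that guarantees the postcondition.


Working backward. After the program, the postcondition ((3*n - 4 == 3*n + 7 ==> 3*q + 8 <= 3) || (z + n > 4 || q == -9)) && ((!(q + 9 >= 3)) && z - 5 < 8) must hold; in canonical form it is (!(q >= -6)) && z < 13.
Then branch requires (!(q + z >= -2)) && 3*q + 3*z < 25; else branch requires (3*n < -3 ==> ((!(q >= -6)) && 3*q + 2*z < 13)) && ((!(3*n < -3)) ==> (2*z < -4 && (!(q >= -6)) && z < 13)).
Before the if: (2*z <= -4 ==> ((!(q + z >= -2)) && 3*q + 3*z < 25)) && ((!(2*z <= -4)) ==> ((3*n < -3 ==> ((!(q >= -6)) && 3*q + 2*z < 13)) && ((!(3*n < -3)) ==> (2*z < -4 && (!(q >= -6)) && z < 13))))
Before assert 3*n - n - 4 == 2*z - 9 || n + 4 != 2*q - 1: (2*n == 2*z - 5 || n != 2*q - 5) && (2*z <= -4 ==> ((!(q + z >= -2)) && 3*q + 3*z < 25)) && ((!(2*z <= -4)) ==> ((3*n < -3 ==> ((!(q >= -6)) && 3*q + 2*z < 13)) && ((!(3*n < -3)) ==> (2*z < -4 && (!(q >= -6)) && z < 13))))
Before n := z - 3: z != 2*q - 2 && (2*z <= -4 ==> ((!(q + z >= -2)) && 3*q + 3*z < 25)) && ((!(2*z <= -4)) ==> ((3*z < 6 ==> ((!(q >= -6)) && 3*q + 2*z < 13)) && ((!(3*z < 6)) ==> (2*z < -4 && (!(q >= -6)) && z < 13))))
Answer: WP = z != 2*q - 2 && (2*z <= -4 ==> ((!(q + z >= -2)) && 3*q + 3*z < 25)) && ((!(2*z <= -4)) ==> ((3*z < 6 ==> ((!(q >= -6)) && 3*q + 2*z < 13)) && ((!(3*z < 6)) ==> (2*z < -4 && (!(q >= -6)) && z < 13))))


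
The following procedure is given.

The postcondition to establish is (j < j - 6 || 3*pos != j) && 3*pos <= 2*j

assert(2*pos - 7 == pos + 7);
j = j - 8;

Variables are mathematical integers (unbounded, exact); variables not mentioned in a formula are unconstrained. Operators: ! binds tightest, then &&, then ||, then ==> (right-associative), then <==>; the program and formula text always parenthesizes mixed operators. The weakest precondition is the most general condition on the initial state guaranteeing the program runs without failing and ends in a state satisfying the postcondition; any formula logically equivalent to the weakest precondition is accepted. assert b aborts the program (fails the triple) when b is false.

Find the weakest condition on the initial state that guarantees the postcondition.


Working backward. After the program, the postcondition (j < j - 6 || 3*pos != j) && 3*pos <= 2*j must hold; in canonical form it is 3*pos != j && 3*pos <= 2*j.
Before j := j - 8: 3*pos != j - 8 && 3*pos <= 2*j - 16
Before assert 2*pos - 7 == pos + 7: pos == 14 && 3*pos != j - 8 && 3*pos <= 2*j - 16
Answer: WP = pos == 14 && 3*pos != j - 8 && 3*pos <= 2*j - 16


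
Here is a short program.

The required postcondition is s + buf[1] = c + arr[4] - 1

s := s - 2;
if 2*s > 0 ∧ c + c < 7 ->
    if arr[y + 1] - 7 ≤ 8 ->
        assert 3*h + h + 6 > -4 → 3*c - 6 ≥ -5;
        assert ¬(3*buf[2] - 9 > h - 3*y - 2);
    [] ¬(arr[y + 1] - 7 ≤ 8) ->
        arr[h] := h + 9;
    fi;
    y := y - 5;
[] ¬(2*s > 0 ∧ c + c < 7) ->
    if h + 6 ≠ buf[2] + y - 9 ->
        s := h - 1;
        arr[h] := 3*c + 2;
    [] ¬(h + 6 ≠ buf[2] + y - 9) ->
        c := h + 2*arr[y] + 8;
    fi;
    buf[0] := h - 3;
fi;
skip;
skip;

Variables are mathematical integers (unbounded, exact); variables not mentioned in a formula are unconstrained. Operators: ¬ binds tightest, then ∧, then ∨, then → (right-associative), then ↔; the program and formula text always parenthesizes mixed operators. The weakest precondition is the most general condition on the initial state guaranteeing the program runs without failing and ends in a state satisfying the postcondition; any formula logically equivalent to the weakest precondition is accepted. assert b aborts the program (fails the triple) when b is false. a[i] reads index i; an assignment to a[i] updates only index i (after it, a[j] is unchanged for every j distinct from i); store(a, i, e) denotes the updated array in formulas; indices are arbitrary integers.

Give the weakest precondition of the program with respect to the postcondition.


Working backward. After the program, the postcondition s + buf[1] = c + arr[4] - 1 must hold; in canonical form it is buf[1] + s = arr[4] + c - 1.
Before skip: buf[1] + s = arr[4] + c - 1
Before skip: buf[1] + s = arr[4] + c - 1
Then branch requires (arr[y + 1] ≤ 15 → ((4*h > -10 → 3*c ≥ 1) ∧ (¬(3*buf[2] + 3*y > h + 7)) ∧ buf[1] + s = arr[4] + c - 1)) ∧ ((¬(arr[y + 1] ≤ 15)) → buf[1] + s = store(arr, h, h + 9)[4] + c - 1); else branch requires (h ≠ buf[2] + y - 15 → buf[1] + h = store(arr, h, 3*c + 2)[4] + c) ∧ ((¬(h ≠ buf[2] + y - 15)) → buf[1] + s = arr[4] + 2*arr[y] + h + 7).
Before the if: ((2*s > 0 ∧ 2*c < 7) → ((arr[y + 1] ≤ 15 → ((4*h > -10 → 3*c ≥ 1) ∧ (¬(3*buf[2] + 3*y > h + 7)) ∧ buf[1] + s = arr[4] + c - 1)) ∧ ((¬(arr[y + 1] ≤ 15)) → buf[1] + s = store(arr, h, h + 9)[4] + c - 1))) ∧ ((¬(2*s > 0 ∧ 2*c < 7)) → ((h ≠ buf[2] + y - 15 → buf[1] + h = store(arr, h, 3*c + 2)[4] + c) ∧ ((¬(h ≠ buf[2] + y - 15)) → buf[1] + s = arr[4] + 2*arr[y] + h + 7)))
Before s := s - 2: ((2*s > 4 ∧ 2*c < 7) → ((arr[y + 1] ≤ 15 → ((4*h > -10 → 3*c ≥ 1) ∧ (¬(3*buf[2] + 3*y > h + 7)) ∧ buf[1] + s = arr[4] + c + 1)) ∧ ((¬(arr[y + 1] ≤ 15)) → buf[1] + s = store(arr, h, h + 9)[4] + c + 1))) ∧ ((¬(2*s > 4 ∧ 2*c < 7)) → ((h ≠ buf[2] + y - 15 → buf[1] + h = store(arr, h, 3*c + 2)[4] + c) ∧ ((¬(h ≠ buf[2] + y - 15)) → buf[1] + s = arr[4] + 2*arr[y] + h + 9)))
Answer: WP = ((2*s > 4 ∧ 2*c < 7) → ((arr[y + 1] ≤ 15 → ((4*h > -10 → 3*c ≥ 1) ∧ (¬(3*buf[2] + 3*y > h + 7)) ∧ buf[1] + s = arr[4] + c + 1)) ∧ ((¬(arr[y + 1] ≤ 15)) → buf[1] + s = store(arr, h, h + 9)[4] + c + 1))) ∧ ((¬(2*s > 4 ∧ 2*c < 7)) → ((h ≠ buf[2] + y - 15 → buf[1] + h = store(arr, h, 3*c + 2)[4] + c) ∧ ((¬(h ≠ buf[2] + y - 15)) → buf[1] + s = arr[4] + 2*arr[y] + h + 9)))


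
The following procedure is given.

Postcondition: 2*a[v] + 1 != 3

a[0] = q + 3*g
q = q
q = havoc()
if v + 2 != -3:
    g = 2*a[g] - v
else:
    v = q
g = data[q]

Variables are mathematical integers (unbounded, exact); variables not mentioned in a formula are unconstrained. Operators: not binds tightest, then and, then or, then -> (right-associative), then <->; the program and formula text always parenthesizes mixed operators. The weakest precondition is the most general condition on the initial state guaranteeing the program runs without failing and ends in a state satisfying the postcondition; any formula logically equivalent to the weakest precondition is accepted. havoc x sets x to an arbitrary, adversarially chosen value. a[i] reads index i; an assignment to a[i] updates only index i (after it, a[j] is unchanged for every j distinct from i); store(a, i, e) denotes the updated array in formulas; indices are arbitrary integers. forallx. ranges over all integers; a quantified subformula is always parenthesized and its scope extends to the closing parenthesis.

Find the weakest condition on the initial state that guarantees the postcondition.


Working backward. After the program, the postcondition 2*a[v] + 1 != 3 must hold; in canonical form it is 2*a[v] != 2.
Before g := data[q]: 2*a[v] != 2
Then branch requires 2*a[v] != 2; else branch requires 2*a[q] != 2.
Before the if: (v != -5 -> 2*a[v] != 2) and ((not (v != -5)) -> 2*a[q] != 2)
Before havoc q: forall q_1. ((v != -5 -> 2*a[v] != 2) and ((not (v != -5)) -> 2*a[q_1] != 2))
Before q := q: forall q_1. ((v != -5 -> 2*a[v] != 2) and ((not (v != -5)) -> 2*a[q_1] != 2))
Before a[0] := q + 3*g: forall q_1. ((v != -5 -> 2*store(a, 0, 3*g + q)[v] != 2) and ((not (v != -5)) -> 2*store(a, 0, 3*g + q)[q_1] != 2))
Answer: WP = forall q_1. ((v != -5 -> 2*store(a, 0, 3*g + q)[v] != 2) and ((not (v != -5)) -> 2*store(a, 0, 3*g + q)[q_1] != 2))


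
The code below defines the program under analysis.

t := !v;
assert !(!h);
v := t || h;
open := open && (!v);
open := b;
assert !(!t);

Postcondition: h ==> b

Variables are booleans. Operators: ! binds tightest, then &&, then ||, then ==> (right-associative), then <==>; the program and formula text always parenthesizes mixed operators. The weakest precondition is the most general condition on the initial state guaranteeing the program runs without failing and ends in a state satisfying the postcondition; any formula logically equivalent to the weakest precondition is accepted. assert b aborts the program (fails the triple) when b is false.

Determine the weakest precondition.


Working backward. After the program, h ==> b must hold.
Before assert !(!t): t && (h ==> b)
Before open := b: t && (h ==> b)
Before open := open && (!v): t && (h ==> b)
Before v := t || h: t && (h ==> b)
Before assert !(!h): h && t && (h ==> b)
Before t := !v: h && (!v) && (h ==> b)
Answer: WP = h && (!v) && (h ==> b)


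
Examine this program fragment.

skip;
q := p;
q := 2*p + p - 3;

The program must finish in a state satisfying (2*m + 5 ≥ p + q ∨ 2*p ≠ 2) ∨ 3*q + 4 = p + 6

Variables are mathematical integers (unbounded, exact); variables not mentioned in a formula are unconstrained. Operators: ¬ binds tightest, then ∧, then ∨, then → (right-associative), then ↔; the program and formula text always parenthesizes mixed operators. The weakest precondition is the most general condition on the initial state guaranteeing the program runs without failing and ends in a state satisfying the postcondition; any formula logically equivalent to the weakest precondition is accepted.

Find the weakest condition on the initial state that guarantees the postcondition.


Working backward. After the program, the postcondition (2*m + 5 ≥ p + q ∨ 2*p ≠ 2) ∨ 3*q + 4 = p + 6 must hold; in canonical form it is 2*m ≥ p + q - 5 ∨ 2*p ≠ 2 ∨ 3*q = p + 2.
Before q := 2*p + p - 3: 2*m ≥ 4*p - 8 ∨ 2*p ≠ 2 ∨ 8*p = 11
Before q := p: 2*m ≥ 4*p - 8 ∨ 2*p ≠ 2 ∨ 8*p = 11
Before skip: 2*m ≥ 4*p - 8 ∨ 2*p ≠ 2 ∨ 8*p = 11
Answer: WP = 2*m ≥ 4*p - 8 ∨ 2*p ≠ 2 ∨ 8*p = 11


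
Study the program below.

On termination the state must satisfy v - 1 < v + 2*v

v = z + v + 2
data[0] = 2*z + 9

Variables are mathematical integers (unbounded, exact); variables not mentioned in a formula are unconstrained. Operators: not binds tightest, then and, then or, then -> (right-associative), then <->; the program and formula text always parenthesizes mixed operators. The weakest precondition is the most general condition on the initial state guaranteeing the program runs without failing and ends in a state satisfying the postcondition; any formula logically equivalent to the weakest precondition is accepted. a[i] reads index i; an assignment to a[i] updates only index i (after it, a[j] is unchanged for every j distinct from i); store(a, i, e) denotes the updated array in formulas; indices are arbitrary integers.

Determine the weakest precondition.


Working backward. After the program, the postcondition v - 1 < v + 2*v must hold; in canonical form it is 2*v > -1.
Before data[0] := 2*z + 9: 2*v > -1
Before v := z + v + 2: 2*v + 2*z > -5
Answer: WP = 2*v + 2*z > -5


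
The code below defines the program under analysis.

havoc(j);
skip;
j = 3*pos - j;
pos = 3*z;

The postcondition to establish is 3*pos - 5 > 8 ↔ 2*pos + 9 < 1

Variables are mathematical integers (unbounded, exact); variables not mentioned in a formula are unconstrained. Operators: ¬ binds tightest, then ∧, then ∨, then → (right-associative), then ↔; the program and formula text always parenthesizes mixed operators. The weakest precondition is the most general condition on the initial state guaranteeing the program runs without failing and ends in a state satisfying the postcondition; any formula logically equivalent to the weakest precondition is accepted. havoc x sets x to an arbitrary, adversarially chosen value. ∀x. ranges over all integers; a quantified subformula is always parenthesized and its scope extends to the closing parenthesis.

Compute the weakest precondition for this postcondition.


Working backward. After the program, the postcondition 3*pos - 5 > 8 ↔ 2*pos + 9 < 1 must hold; in canonical form it is 3*pos > 13 ↔ 2*pos < -8.
Before pos := 3*z: 9*z > 13 ↔ 6*z < -8
Before j := 3*pos - j: 9*z > 13 ↔ 6*z < -8
Before skip: 9*z > 13 ↔ 6*z < -8
Before havoc j: 9*z > 13 ↔ 6*z < -8
Answer: WP = 9*z > 13 ↔ 6*z < -8


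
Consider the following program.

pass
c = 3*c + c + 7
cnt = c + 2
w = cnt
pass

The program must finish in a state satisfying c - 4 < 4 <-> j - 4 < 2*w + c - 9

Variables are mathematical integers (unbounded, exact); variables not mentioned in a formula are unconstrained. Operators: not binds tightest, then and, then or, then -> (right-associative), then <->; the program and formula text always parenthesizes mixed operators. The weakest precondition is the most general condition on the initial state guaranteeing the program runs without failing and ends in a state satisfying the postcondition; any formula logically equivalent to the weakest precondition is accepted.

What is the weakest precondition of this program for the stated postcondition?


Working backward. After the program, the postcondition c - 4 < 4 <-> j - 4 < 2*w + c - 9 must hold; in canonical form it is c < 8 <-> j < c + 2*w - 5.
Before skip: c < 8 <-> j < c + 2*w - 5
Before w := cnt: c < 8 <-> j < c + 2*cnt - 5
Before cnt := c + 2: c < 8 <-> j < 3*c - 1
Before c := 3*c + c + 7: 4*c < 1 <-> j < 12*c + 20
Before skip: 4*c < 1 <-> j < 12*c + 20
Answer: WP = 4*c < 1 <-> j < 12*c + 20


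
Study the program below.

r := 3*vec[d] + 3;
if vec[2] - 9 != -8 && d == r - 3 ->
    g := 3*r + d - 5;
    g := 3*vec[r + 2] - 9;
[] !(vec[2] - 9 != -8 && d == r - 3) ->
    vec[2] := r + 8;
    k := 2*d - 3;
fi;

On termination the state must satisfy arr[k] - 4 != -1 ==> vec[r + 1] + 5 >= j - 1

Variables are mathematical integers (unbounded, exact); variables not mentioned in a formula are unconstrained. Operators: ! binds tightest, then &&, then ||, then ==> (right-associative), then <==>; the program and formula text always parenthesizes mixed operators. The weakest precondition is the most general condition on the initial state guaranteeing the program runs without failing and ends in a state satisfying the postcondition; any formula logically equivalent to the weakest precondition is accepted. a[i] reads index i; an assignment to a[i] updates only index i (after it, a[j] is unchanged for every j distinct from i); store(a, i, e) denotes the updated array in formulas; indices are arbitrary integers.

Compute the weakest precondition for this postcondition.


Working backward. After the program, the postcondition arr[k] - 4 != -1 ==> vec[r + 1] + 5 >= j - 1 must hold; in canonical form it is arr[k] != 3 ==> vec[r + 1] >= j - 6.
Then branch requires arr[k] != 3 ==> vec[r + 1] >= j - 6; else branch requires arr[2*d - 3] != 3 ==> store(vec, 2, r + 8)[r + 1] >= j - 6.
Before the if: ((vec[2] != 1 && d == r - 3) ==> (arr[k] != 3 ==> vec[r + 1] >= j - 6)) && ((!(vec[2] != 1 && d == r - 3)) ==> (arr[2*d - 3] != 3 ==> store(vec, 2, r + 8)[r + 1] >= j - 6))
Before r := 3*vec[d] + 3: ((vec[2] != 1 && d == 3*vec[d]) ==> (arr[k] != 3 ==> vec[3*vec[d] + 4] >= j - 6)) && ((!(vec[2] != 1 && d == 3*vec[d])) ==> (arr[2*d - 3] != 3 ==> store(vec, 2, 3*vec[d] + 11)[3*vec[d] + 4] >= j - 6))
Answer: WP = ((vec[2] != 1 && d == 3*vec[d]) ==> (arr[k] != 3 ==> vec[3*vec[d] + 4] >= j - 6)) && ((!(vec[2] != 1 && d == 3*vec[d])) ==> (arr[2*d - 3] != 3 ==> store(vec, 2, 3*vec[d] + 11)[3*vec[d] + 4] >= j - 6))


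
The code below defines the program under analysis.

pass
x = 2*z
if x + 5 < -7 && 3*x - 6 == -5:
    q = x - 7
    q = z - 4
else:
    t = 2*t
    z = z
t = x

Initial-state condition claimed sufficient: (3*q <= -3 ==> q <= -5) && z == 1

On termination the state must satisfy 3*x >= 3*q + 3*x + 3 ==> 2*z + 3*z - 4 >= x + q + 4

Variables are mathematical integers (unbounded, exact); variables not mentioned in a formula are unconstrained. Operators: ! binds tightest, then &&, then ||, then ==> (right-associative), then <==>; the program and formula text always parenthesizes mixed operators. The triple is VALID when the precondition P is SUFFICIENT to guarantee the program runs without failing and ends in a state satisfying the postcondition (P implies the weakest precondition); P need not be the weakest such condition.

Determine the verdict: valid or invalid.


Working backward. After the program, the postcondition 3*x >= 3*q + 3*x + 3 ==> 2*z + 3*z - 4 >= x + q + 4 must hold; in canonical form it is 3*q <= -3 ==> 5*z >= q + x + 8.
Before t := x: 3*q <= -3 ==> 5*z >= q + x + 8
Then branch requires 3*z <= 9 ==> 4*z >= x + 4; else branch requires 3*q <= -3 ==> 5*z >= q + x + 8.
Before the if: ((x < -12 && 3*x == 1) ==> (3*z <= 9 ==> 4*z >= x + 4)) && ((!(x < -12 && 3*x == 1)) ==> (3*q <= -3 ==> 5*z >= q + x + 8))
Before x := 2*z: ((2*z < -12 && 6*z == 1) ==> (3*z <= 9 ==> 2*z >= 4)) && ((!(2*z < -12 && 6*z == 1)) ==> (3*q <= -3 ==> 3*z >= q + 8))
Before skip: ((2*z < -12 && 6*z == 1) ==> (3*z <= 9 ==> 2*z >= 4)) && ((!(2*z < -12 && 6*z == 1)) ==> (3*q <= -3 ==> 3*z >= q + 8))
The weakest precondition is ((2*z < -12 && 6*z == 1) ==> (3*z <= 9 ==> 2*z >= 4)) && ((!(2*z < -12 && 6*z == 1)) ==> (3*q <= -3 ==> 3*z >= q + 8)).
Check whether (3*q <= -3 ==> q <= -5) && z == 1 implies it.
Every state satisfying the precondition satisfies the weakest precondition: the implication holds.
Answer: valid


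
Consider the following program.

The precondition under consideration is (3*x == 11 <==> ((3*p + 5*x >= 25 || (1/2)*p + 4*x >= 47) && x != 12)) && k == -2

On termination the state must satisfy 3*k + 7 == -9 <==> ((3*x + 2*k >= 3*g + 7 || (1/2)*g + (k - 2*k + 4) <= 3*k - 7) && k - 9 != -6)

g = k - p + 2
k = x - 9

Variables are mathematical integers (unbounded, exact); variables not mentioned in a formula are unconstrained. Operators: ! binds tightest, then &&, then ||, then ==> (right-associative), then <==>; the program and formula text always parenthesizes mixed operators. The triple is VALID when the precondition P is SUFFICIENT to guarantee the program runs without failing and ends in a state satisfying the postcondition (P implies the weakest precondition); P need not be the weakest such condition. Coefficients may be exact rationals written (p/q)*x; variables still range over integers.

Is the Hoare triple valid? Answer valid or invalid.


Working backward. After the program, the postcondition 3*k + 7 == -9 <==> ((3*x + 2*k >= 3*g + 7 || (1/2)*g + (k - 2*k + 4) <= 3*k - 7) && k - 9 != -6) must hold; in canonical form it is 3*k == -16 <==> ((2*k + 3*x >= 3*g + 7 || (1/2)*g <= 4*k - 11) && k != 3).
Before k := x - 9: 3*x == 11 <==> ((5*x >= 3*g + 25 || (1/2)*g <= 4*x - 47) && x != 12)
Before g := k - p + 2: 3*x == 11 <==> ((3*p + 5*x >= 3*k + 31 || (1/2)*k <= (1/2)*p + 4*x - 48) && x != 12)
The weakest precondition is 3*x == 11 <==> ((3*p + 5*x >= 3*k + 31 || (1/2)*k <= (1/2)*p + 4*x - 48) && x != 12).
Check whether (3*x == 11 <==> ((3*p + 5*x >= 25 || (1/2)*p + 4*x >= 47) && x != 12)) && k == -2 implies it.
Every state satisfying the precondition satisfies the weakest precondition: the implication holds.
Answer: valid


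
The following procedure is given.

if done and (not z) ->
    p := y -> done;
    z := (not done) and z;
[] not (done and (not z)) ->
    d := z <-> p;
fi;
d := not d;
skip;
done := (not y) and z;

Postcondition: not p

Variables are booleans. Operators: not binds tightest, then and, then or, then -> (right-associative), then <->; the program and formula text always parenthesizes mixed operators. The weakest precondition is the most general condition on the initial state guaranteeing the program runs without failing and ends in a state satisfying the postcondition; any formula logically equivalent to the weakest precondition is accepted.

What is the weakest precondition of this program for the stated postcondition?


Working backward. After the program, not p must hold.
Before done := (not y) and z: not p
Before skip: not p
Before d := not d: not p
Then branch requires not (y -> done); else branch requires not p.
Before the if: ((done and (not z)) -> (not (y -> done))) and ((not (done and (not z))) -> (not p))
Answer: WP = ((done and (not z)) -> (not (y -> done))) and ((not (done and (not z))) -> (not p))


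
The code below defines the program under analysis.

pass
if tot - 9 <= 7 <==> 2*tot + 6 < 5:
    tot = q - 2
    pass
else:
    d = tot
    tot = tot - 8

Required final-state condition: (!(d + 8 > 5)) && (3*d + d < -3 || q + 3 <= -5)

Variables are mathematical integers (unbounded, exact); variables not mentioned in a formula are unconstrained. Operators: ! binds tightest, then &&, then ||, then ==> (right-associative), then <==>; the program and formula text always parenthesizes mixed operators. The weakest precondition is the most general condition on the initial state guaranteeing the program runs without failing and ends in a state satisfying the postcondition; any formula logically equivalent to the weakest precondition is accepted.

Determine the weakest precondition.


Working backward. After the program, the postcondition (!(d + 8 > 5)) && (3*d + d < -3 || q + 3 <= -5) must hold; in canonical form it is (!(d > -3)) && (4*d < -3 || q <= -8).
Then branch requires (!(d > -3)) && (4*d < -3 || q <= -8); else branch requires (!(tot > -3)) && (4*tot < -3 || q <= -8).
Before the if: ((tot <= 16 <==> 2*tot < -1) ==> ((!(d > -3)) && (4*d < -3 || q <= -8))) && ((!(tot <= 16 <==> 2*tot < -1)) ==> ((!(tot > -3)) && (4*tot < -3 || q <= -8)))
Before skip: ((tot <= 16 <==> 2*tot < -1) ==> ((!(d > -3)) && (4*d < -3 || q <= -8))) && ((!(tot <= 16 <==> 2*tot < -1)) ==> ((!(tot > -3)) && (4*tot < -3 || q <= -8)))
Answer: WP = ((tot <= 16 <==> 2*tot < -1) ==> ((!(d > -3)) && (4*d < -3 || q <= -8))) && ((!(tot <= 16 <==> 2*tot < -1)) ==> ((!(tot > -3)) && (4*tot < -3 || q <= -8)))


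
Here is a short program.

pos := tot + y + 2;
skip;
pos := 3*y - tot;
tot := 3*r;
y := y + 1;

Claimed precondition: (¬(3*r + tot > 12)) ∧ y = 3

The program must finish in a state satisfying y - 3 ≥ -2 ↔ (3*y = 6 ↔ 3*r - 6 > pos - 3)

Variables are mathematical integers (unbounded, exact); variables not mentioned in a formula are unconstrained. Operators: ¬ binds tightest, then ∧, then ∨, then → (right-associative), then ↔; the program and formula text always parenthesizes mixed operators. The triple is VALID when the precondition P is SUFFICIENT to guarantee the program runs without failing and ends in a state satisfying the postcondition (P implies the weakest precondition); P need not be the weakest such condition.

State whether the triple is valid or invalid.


Working backward. After the program, the postcondition y - 3 ≥ -2 ↔ (3*y = 6 ↔ 3*r - 6 > pos - 3) must hold; in canonical form it is y ≥ 1 ↔ (3*y = 6 ↔ 3*r > pos + 3).
Before y := y + 1: y ≥ 0 ↔ (3*y = 3 ↔ 3*r > pos + 3)
Before tot := 3*r: y ≥ 0 ↔ (3*y = 3 ↔ 3*r > pos + 3)
Before pos := 3*y - tot: y ≥ 0 ↔ (3*y = 3 ↔ 3*r + tot > 3*y + 3)
Before skip: y ≥ 0 ↔ (3*y = 3 ↔ 3*r + tot > 3*y + 3)
Before pos := tot + y + 2: y ≥ 0 ↔ (3*y = 3 ↔ 3*r + tot > 3*y + 3)
The weakest precondition is y ≥ 0 ↔ (3*y = 3 ↔ 3*r + tot > 3*y + 3).
Check whether (¬(3*r + tot > 12)) ∧ y = 3 implies it.
Every state satisfying the precondition satisfies the weakest precondition: the implication holds.
Answer: valid


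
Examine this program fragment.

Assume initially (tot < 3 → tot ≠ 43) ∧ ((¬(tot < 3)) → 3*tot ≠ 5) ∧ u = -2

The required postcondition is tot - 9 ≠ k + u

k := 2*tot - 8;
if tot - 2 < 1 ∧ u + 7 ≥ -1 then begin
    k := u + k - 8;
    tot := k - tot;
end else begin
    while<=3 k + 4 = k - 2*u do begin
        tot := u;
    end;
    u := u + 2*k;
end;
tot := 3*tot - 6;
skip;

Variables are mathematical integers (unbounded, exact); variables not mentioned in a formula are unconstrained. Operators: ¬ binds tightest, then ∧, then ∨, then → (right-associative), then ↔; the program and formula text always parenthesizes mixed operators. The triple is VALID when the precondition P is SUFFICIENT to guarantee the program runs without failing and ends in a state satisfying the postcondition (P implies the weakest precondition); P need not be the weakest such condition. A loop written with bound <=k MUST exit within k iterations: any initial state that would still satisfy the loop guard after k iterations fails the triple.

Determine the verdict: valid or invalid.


Working backward. After the program, the postcondition tot - 9 ≠ k + u must hold; in canonical form it is tot ≠ k + u + 9.
Before skip: tot ≠ k + u + 9
Before tot := 3*tot - 6: 3*tot ≠ k + u + 15
Then branch requires 2*k + u ≠ 3*tot + 31; else branch requires (2*u = -4 → ((2*u = -4 → ((2*u = -4 → ((¬(2*u = -4)) ∧ 2*u ≠ 3*k + 15)) ∧ ((¬(2*u = -4)) → 2*u ≠ 3*k + 15))) ∧ ((¬(2*u = -4)) → 2*u ≠ 3*k + 15))) ∧ ((¬(2*u = -4)) → 3*tot ≠ 3*k + u + 15).
Before the if: ((tot < 3 ∧ u ≥ -8) → 2*k + u ≠ 3*tot + 31) ∧ ((¬(tot < 3 ∧ u ≥ -8)) → ((2*u = -4 → ((2*u = -4 → ((2*u = -4 → ((¬(2*u = -4)) ∧ 2*u ≠ 3*k + 15)) ∧ ((¬(2*u = -4)) → 2*u ≠ 3*k + 15))) ∧ ((¬(2*u = -4)) → 2*u ≠ 3*k + 15))) ∧ ((¬(2*u = -4)) → 3*tot ≠ 3*k + u + 15)))
Before k := 2*tot - 8: ((tot < 3 ∧ u ≥ -8) → tot + u ≠ 47) ∧ ((¬(tot < 3 ∧ u ≥ -8)) → ((2*u = -4 → ((2*u = -4 → ((2*u = -4 → ((¬(2*u = -4)) ∧ 2*u ≠ 6*tot - 9)) ∧ ((¬(2*u = -4)) → 2*u ≠ 6*tot - 9))) ∧ ((¬(2*u = -4)) → 2*u ≠ 6*tot - 9))) ∧ ((¬(2*u = -4)) → 3*tot + u ≠ 9)))
The weakest precondition is ((tot < 3 ∧ u ≥ -8) → tot + u ≠ 47) ∧ ((¬(tot < 3 ∧ u ≥ -8)) → ((2*u = -4 → ((2*u = -4 → ((2*u = -4 → ((¬(2*u = -4)) ∧ 2*u ≠ 6*tot - 9)) ∧ ((¬(2*u = -4)) → 2*u ≠ 6*tot - 9))) ∧ ((¬(2*u = -4)) → 2*u ≠ 6*tot - 9))) ∧ ((¬(2*u = -4)) → 3*tot + u ≠ 9))).
Check whether (tot < 3 → tot ≠ 43) ∧ ((¬(tot < 3)) → 3*tot ≠ 5) ∧ u = -2 implies it.
Countermodel: at the initial state tot = 3, u = -2, the precondition holds but the weakest precondition fails.
Answer: invalid


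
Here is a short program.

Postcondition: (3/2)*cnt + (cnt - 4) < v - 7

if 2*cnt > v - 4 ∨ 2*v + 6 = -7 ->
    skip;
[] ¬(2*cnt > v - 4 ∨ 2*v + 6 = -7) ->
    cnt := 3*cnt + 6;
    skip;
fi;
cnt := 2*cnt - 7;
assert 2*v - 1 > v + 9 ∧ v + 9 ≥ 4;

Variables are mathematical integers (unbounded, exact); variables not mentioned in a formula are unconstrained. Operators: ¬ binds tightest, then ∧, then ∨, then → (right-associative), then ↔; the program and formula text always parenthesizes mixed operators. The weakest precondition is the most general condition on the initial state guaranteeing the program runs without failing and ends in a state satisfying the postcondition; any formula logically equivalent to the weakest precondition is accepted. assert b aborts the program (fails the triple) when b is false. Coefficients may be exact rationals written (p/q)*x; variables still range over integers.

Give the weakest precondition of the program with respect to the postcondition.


Working backward. After the program, the postcondition (3/2)*cnt + (cnt - 4) < v - 7 must hold; in canonical form it is (5/2)*cnt < v - 3.
Before assert 2*v - 1 > v + 9 ∧ v + 9 ≥ 4: v > 10 ∧ v ≥ -5 ∧ (5/2)*cnt < v - 3
Before cnt := 2*cnt - 7: v > 10 ∧ v ≥ -5 ∧ 5*cnt < v + 29/2
Then branch requires v > 10 ∧ v ≥ -5 ∧ 5*cnt < v + 29/2; else branch requires v > 10 ∧ v ≥ -5 ∧ 15*cnt < v - 31/2.
Before the if: ((2*cnt > v - 4 ∨ 2*v = -13) → (v > 10 ∧ v ≥ -5 ∧ 5*cnt < v + 29/2)) ∧ ((¬(2*cnt > v - 4 ∨ 2*v = -13)) → (v > 10 ∧ v ≥ -5 ∧ 15*cnt < v - 31/2))
Answer: WP = ((2*cnt > v - 4 ∨ 2*v = -13) → (v > 10 ∧ v ≥ -5 ∧ 5*cnt < v + 29/2)) ∧ ((¬(2*cnt > v - 4 ∨ 2*v = -13)) → (v > 10 ∧ v ≥ -5 ∧ 15*cnt < v - 31/2))


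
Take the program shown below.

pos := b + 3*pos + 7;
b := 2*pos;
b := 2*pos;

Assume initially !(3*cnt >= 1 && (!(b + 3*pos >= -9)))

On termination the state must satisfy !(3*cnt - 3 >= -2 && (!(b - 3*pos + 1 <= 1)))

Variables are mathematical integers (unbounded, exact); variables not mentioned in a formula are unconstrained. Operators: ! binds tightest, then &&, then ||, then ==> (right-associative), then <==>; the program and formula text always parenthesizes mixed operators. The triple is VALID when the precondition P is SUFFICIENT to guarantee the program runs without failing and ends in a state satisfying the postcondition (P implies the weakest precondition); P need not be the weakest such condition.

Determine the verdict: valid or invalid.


Working backward. After the program, the postcondition !(3*cnt - 3 >= -2 && (!(b - 3*pos + 1 <= 1))) must hold; in canonical form it is !(3*cnt >= 1 && (!(b <= 3*pos))).
Before b := 2*pos: !(3*cnt >= 1 && (!(pos >= 0)))
Before b := 2*pos: !(3*cnt >= 1 && (!(pos >= 0)))
Before pos := b + 3*pos + 7: !(3*cnt >= 1 && (!(b + 3*pos >= -7)))
The weakest precondition is !(3*cnt >= 1 && (!(b + 3*pos >= -7))).
Check whether !(3*cnt >= 1 && (!(b + 3*pos >= -9))) implies it.
Countermodel: at the initial state b = -9, cnt = 1, pos = 0, the precondition holds but the weakest precondition fails.
Answer: invalid


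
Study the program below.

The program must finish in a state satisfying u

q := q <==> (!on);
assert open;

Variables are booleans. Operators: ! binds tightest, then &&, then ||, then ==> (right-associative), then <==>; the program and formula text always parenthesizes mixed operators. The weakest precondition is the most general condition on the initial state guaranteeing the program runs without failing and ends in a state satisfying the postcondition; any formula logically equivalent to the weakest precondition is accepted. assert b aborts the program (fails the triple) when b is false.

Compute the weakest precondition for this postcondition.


Working backward. After the program, u must hold.
Before assert open: open && u
Before q := q <==> (!on): open && u
Answer: WP = open && u


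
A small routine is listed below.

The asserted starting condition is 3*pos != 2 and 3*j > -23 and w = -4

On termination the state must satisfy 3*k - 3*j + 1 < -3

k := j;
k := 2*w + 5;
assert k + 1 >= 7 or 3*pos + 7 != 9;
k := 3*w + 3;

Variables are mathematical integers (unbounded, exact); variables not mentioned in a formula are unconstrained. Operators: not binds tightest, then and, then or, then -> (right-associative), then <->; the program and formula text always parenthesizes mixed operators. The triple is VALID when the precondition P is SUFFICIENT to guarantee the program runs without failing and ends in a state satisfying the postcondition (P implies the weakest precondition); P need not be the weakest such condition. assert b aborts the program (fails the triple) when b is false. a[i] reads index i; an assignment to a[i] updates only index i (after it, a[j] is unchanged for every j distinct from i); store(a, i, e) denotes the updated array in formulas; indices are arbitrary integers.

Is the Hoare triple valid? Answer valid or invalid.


Working backward. After the program, the postcondition 3*k - 3*j + 1 < -3 must hold; in canonical form it is 3*k < 3*j - 4.
Before k := 3*w + 3: 9*w < 3*j - 13
Before assert k + 1 >= 7 or 3*pos + 7 != 9: (k >= 6 or 3*pos != 2) and 9*w < 3*j - 13
Before k := 2*w + 5: (2*w >= 1 or 3*pos != 2) and 9*w < 3*j - 13
Before k := j: (2*w >= 1 or 3*pos != 2) and 9*w < 3*j - 13
The weakest precondition is (2*w >= 1 or 3*pos != 2) and 9*w < 3*j - 13.
Check whether 3*pos != 2 and 3*j > -23 and w = -4 implies it.
Every state satisfying the precondition satisfies the weakest precondition: the implication holds.
Answer: valid


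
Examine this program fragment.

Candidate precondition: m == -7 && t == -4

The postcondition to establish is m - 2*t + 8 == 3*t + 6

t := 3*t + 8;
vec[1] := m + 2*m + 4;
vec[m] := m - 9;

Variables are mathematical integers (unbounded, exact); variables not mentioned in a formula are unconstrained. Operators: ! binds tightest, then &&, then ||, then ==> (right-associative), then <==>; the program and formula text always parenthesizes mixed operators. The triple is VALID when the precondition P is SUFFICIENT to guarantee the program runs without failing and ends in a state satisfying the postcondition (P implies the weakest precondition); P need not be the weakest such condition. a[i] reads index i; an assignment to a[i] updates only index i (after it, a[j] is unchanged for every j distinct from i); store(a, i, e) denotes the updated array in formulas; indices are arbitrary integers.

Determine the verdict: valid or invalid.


Working backward. After the program, the postcondition m - 2*t + 8 == 3*t + 6 must hold; in canonical form it is m == 5*t - 2.
Before vec[m] := m - 9: m == 5*t - 2
Before vec[1] := m + 2*m + 4: m == 5*t - 2
Before t := 3*t + 8: m == 15*t + 38
The weakest precondition is m == 15*t + 38.
Check whether m == -7 && t == -4 implies it.
Countermodel: at the initial state m = -7, t = -4, the precondition holds but the weakest precondition fails.
Answer: invalid


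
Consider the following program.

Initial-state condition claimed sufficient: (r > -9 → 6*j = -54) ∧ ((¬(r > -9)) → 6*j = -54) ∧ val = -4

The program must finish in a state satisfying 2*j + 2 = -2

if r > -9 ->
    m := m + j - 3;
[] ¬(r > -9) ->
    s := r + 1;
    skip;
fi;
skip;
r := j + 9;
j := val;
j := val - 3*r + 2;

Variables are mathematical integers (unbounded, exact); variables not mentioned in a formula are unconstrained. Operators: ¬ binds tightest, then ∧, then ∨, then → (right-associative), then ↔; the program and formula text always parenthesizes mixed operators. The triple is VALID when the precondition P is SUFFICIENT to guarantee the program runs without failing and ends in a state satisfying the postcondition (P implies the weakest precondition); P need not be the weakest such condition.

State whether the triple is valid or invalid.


Working backward. After the program, the postcondition 2*j + 2 = -2 must hold; in canonical form it is 2*j = -4.
Before j := val - 3*r + 2: 2*val = 6*r - 8
Before j := val: 2*val = 6*r - 8
Before r := j + 9: 2*val = 6*j + 46
Before skip: 2*val = 6*j + 46
Then branch requires 2*val = 6*j + 46; else branch requires 2*val = 6*j + 46.
Before the if: (r > -9 → 2*val = 6*j + 46) ∧ ((¬(r > -9)) → 2*val = 6*j + 46)
The weakest precondition is (r > -9 → 2*val = 6*j + 46) ∧ ((¬(r > -9)) → 2*val = 6*j + 46).
Check whether (r > -9 → 6*j = -54) ∧ ((¬(r > -9)) → 6*j = -54) ∧ val = -4 implies it.
Every state satisfying the precondition satisfies the weakest precondition: the implication holds.
Answer: valid


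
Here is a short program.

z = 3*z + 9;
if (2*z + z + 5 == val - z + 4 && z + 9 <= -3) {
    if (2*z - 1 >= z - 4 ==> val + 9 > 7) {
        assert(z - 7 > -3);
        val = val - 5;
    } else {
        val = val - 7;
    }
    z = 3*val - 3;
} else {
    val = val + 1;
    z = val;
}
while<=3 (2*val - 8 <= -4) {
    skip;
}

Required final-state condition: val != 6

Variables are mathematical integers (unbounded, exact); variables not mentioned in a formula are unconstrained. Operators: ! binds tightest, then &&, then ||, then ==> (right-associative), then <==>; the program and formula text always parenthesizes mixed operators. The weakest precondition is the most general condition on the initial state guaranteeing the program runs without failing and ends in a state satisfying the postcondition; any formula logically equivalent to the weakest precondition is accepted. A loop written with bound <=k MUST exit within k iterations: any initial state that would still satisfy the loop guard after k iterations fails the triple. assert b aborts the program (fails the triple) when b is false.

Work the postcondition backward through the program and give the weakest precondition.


Working backward. After the program, val != 6 must hold.
Before the loop (bound <=3), unroll the exhaustion recursion (WP_0 = exit-now case; WP_j = one more guarded iteration, up to j = 3):
  WP_0: (!(2*val <= 4)) && val != 6
  WP_1: (2*val <= 4 ==> ((!(2*val <= 4)) && val != 6)) && ((!(2*val <= 4)) ==> val != 6)
  WP_2: (2*val <= 4 ==> ((2*val <= 4 ==> ((!(2*val <= 4)) && val != 6)) && ((!(2*val <= 4)) ==> val != 6))) && ((!(2*val <= 4)) ==> val != 6)
  WP_3: (2*val <= 4 ==> ((2*val <= 4 ==> ((2*val <= 4 ==> ((!(2*val <= 4)) && val != 6)) && ((!(2*val <= 4)) ==> val != 6))) && ((!(2*val <= 4)) ==> val != 6))) && ((!(2*val <= 4)) ==> val != 6)
So before the loop: (2*val <= 4 ==> ((2*val <= 4 ==> ((2*val <= 4 ==> ((!(2*val <= 4)) && val != 6)) && ((!(2*val <= 4)) ==> val != 6))) && ((!(2*val <= 4)) ==> val != 6))) && ((!(2*val <= 4)) ==> val != 6)
Then branch requires ((z >= -3 ==> val > -2) ==> (z > 4 && (2*val <= 14 ==> ((2*val <= 14 ==> ((2*val <= 14 ==> ((!(2*val <= 14)) && val != 11)) && ((!(2*val <= 14)) ==> val != 11))) && ((!(2*val <= 14)) ==> val != 11))) && ((!(2*val <= 14)) ==> val != 11))) && ((!(z >= -3 ==> val > -2)) ==> ((2*val <= 18 ==> ((2*val <= 18 ==> ((2*val <= 18 ==> ((!(2*val <= 18)) && val != 13)) && ((!(2*val <= 18)) ==> val != 13))) && ((!(2*val <= 18)) ==> val != 13))) && ((!(2*val <= 18)) ==> val != 13))); else branch requires (2*val <= 2 ==> ((2*val <= 2 ==> ((2*val <= 2 ==> ((!(2*val <= 2)) && val != 5)) && ((!(2*val <= 2)) ==> val != 5))) && ((!(2*val <= 2)) ==> val != 5))) && ((!(2*val <= 2)) ==> val != 5).
Before the if: ((4*z == val - 1 && z <= -12) ==> (((z >= -3 ==> val > -2) ==> (z > 4 && (2*val <= 14 ==> ((2*val <= 14 ==> ((2*val <= 14 ==> ((!(2*val <= 14)) && val != 11)) && ((!(2*val <= 14)) ==> val != 11))) && ((!(2*val <= 14)) ==> val != 11))) && ((!(2*val <= 14)) ==> val != 11))) && ((!(z >= -3 ==> val > -2)) ==> ((2*val <= 18 ==> ((2*val <= 18 ==> ((2*val <= 18 ==> ((!(2*val <= 18)) && val != 13)) && ((!(2*val <= 18)) ==> val != 13))) && ((!(2*val <= 18)) ==> val != 13))) && ((!(2*val <= 18)) ==> val != 13))))) && ((!(4*z == val - 1 && z <= -12)) ==> ((2*val <= 2 ==> ((2*val <= 2 ==> ((2*val <= 2 ==> ((!(2*val <= 2)) && val != 5)) && ((!(2*val <= 2)) ==> val != 5))) && ((!(2*val <= 2)) ==> val != 5))) && ((!(2*val <= 2)) ==> val != 5)))
Before z := 3*z + 9: ((12*z == val - 37 && 3*z <= -21) ==> (((3*z >= -12 ==> val > -2) ==> (3*z > -5 && (2*val <= 14 ==> ((2*val <= 14 ==> ((2*val <= 14 ==> ((!(2*val <= 14)) && val != 11)) && ((!(2*val <= 14)) ==> val != 11))) && ((!(2*val <= 14)) ==> val != 11))) && ((!(2*val <= 14)) ==> val != 11))) && ((!(3*z >= -12 ==> val > -2)) ==> ((2*val <= 18 ==> ((2*val <= 18 ==> ((2*val <= 18 ==> ((!(2*val <= 18)) && val != 13)) && ((!(2*val <= 18)) ==> val != 13))) && ((!(2*val <= 18)) ==> val != 13))) && ((!(2*val <= 18)) ==> val != 13))))) && ((!(12*z == val - 37 && 3*z <= -21)) ==> ((2*val <= 2 ==> ((2*val <= 2 ==> ((2*val <= 2 ==> ((!(2*val <= 2)) && val != 5)) && ((!(2*val <= 2)) ==> val != 5))) && ((!(2*val <= 2)) ==> val != 5))) && ((!(2*val <= 2)) ==> val != 5)))
Answer: WP = ((12*z == val - 37 && 3*z <= -21) ==> (((3*z >= -12 ==> val > -2) ==> (3*z > -5 && (2*val <= 14 ==> ((2*val <= 14 ==> ((2*val <= 14 ==> ((!(2*val <= 14)) && val != 11)) && ((!(2*val <= 14)) ==> val != 11))) && ((!(2*val <= 14)) ==> val != 11))) && ((!(2*val <= 14)) ==> val != 11))) && ((!(3*z >= -12 ==> val > -2)) ==> ((2*val <= 18 ==> ((2*val <= 18 ==> ((2*val <= 18 ==> ((!(2*val <= 18)) && val != 13)) && ((!(2*val <= 18)) ==> val != 13))) && ((!(2*val <= 18)) ==> val != 13))) && ((!(2*val <= 18)) ==> val != 13))))) && ((!(12*z == val - 37 && 3*z <= -21)) ==> ((2*val <= 2 ==> ((2*val <= 2 ==> ((2*val <= 2 ==> ((!(2*val <= 2)) && val != 5)) && ((!(2*val <= 2)) ==> val != 5))) && ((!(2*val <= 2)) ==> val != 5))) && ((!(2*val <= 2)) ==> val != 5)))
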